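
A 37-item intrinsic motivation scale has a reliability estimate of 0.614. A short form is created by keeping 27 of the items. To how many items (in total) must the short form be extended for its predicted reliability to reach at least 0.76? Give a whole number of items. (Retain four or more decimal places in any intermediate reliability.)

First, r for the 27-item form: n = 27/37 = 0.7297, so r_27 = 0.7297·0.614/(1 + (0.7297 − 1)·0.614) = 0.5372
Length factor from the short form to reach 0.76: n' = 0.76(1 − 0.5372) / [0.5372(1 − 0.76)] ≈ 2.7281
Total items = 2.7281 × 27 = 73.66, rounded up to 74.

74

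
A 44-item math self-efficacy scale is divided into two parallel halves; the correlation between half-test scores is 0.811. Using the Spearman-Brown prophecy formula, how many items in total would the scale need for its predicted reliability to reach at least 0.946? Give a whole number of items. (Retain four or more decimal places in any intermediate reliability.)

90

r_full = 2(0.811)/(1 + 0.811) = 0.8956
Solve Spearman-Brown for n: n = 0.946(1 − 0.8956) / [0.8956(1 − 0.946)] = 2.0421
Required items = 2.0421 × 44 = 89.85, so 90 items.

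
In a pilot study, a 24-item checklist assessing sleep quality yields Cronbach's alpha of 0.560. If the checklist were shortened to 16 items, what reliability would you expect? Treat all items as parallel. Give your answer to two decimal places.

0.46

The new length is 16/24 = 0.6667 times the old.
r_new = (0.6667 × 0.560) / (1 + (0.6667 − 1) × 0.560)
     = 0.3734 / 0.8134 = 0.4591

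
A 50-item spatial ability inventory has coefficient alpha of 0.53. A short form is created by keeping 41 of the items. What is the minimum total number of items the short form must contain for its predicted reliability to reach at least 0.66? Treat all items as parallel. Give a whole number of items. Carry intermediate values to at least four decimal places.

87

First, r for the 41-item form: n = 41/50 = 0.8200, so r_41 = 0.8200·0.53/(1 + (0.8200 − 1)·0.53) = 0.4804
Length factor from the short form to reach 0.66: n' = 0.66(1 − 0.4804) / [0.4804(1 − 0.66)] ≈ 2.0996
Total items = 2.0996 × 41 = 86.08, rounded up to 87.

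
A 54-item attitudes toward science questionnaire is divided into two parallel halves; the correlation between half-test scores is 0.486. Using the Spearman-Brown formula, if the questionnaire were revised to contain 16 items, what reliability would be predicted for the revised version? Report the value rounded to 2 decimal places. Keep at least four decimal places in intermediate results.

First correct the split-half correlation to full-test reliability: r_full = 2 × 0.486 / (1 + 0.486) ≈ 0.6541
Then adjust to 16 items: n = 16/54 = 0.2963
r_new = n·r_full / (1 + (n − 1)·r_full) = 0.1938 / 0.5397 ≈ 0.3591

0.36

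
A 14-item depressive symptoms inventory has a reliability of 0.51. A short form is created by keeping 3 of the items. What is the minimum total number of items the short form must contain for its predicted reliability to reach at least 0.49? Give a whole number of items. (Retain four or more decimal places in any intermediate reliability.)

First, r for the 3-item form: n = 3/14 = 0.2143, so r_3 = 0.2143·0.51/(1 + (0.2143 − 1)·0.51) = 0.1824
Then solve for n' with r_old = 0.1824, r_target = 0.49: n' = 0.49(1 − 0.1824)/[0.1824(1 − 0.49)] = 4.3067
Items = 4.3067 × 3 ≈ 12.92 → 13

13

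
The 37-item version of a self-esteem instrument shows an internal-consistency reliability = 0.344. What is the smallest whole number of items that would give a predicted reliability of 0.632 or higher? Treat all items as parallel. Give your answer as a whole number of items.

n = [0.632 × 0.656] / [0.344 × 0.368]
  = 0.414592 / 0.126592 = 3.2750
So the test needs 3.2750 × 37 ≈ 121.17 items; rounding up, 122.

122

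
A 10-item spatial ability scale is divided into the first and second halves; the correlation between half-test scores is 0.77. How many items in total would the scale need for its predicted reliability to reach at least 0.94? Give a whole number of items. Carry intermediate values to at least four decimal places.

Corrected full-test reliability: r_full = 2 × 0.77 / (1 + 0.77) ≈ 0.8701
n = r_tgt(1 − r_full) / [r_full(1 − r_tgt)] = 0.94 × 0.1299 / (0.8701 × 0.06) ≈ 2.3389
Required items = 2.3389 × 10 = 23.39, so 24 items.

24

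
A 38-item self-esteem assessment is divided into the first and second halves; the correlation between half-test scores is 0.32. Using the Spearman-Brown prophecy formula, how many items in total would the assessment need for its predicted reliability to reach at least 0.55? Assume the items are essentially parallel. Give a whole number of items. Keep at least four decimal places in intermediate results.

50

Corrected full-test reliability: r_full = 2 × 0.32 / (1 + 0.32) ≈ 0.4848
n = r_tgt(1 − r_full) / [r_full(1 − r_tgt)] = 0.55 × 0.5152 / (0.4848 × 0.45) ≈ 1.2989
Required items = 1.2989 × 38 = 49.36, so 50 items.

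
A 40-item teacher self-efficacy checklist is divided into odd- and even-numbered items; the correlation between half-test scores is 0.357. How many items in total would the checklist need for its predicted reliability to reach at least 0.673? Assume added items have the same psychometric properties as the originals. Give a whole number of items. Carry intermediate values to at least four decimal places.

75

Corrected full-test reliability: r_full = 2 × 0.357 / (1 + 0.357) ≈ 0.5262
Solve Spearman-Brown for n: n = 0.673(1 − 0.5262) / [0.5262(1 − 0.673)] = 1.8532
Items = 1.8532 × 40 ≈ 74.13 → 75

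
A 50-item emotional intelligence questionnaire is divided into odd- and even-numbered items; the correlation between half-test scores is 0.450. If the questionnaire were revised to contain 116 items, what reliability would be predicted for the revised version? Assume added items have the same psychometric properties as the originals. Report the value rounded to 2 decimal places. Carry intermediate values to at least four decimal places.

First correct the split-half correlation to full-test reliability: r_full = 2 × 0.450 / (1 + 0.450) ≈ 0.6207
Length factor from 50 to 116 items: n = 116/50 = 2.3200
r_new = n·r_full / (1 + (n − 1)·r_full) = 1.4400 / 1.8193 ≈ 0.7915

0.79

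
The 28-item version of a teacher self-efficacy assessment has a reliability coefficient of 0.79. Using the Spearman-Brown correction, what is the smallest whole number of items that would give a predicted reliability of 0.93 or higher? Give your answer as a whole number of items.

Invert Spearman-Brown to solve for n:
n = r*(1 − r) / [ r (1 − r*) ]
n = 0.93 × (1 − 0.79) / [ 0.79 × (1 − 0.93) ]
n = 0.1953 / 0.0553 ≈ 3.5316
3.5316 × 28 = 98.88 → 99 items

99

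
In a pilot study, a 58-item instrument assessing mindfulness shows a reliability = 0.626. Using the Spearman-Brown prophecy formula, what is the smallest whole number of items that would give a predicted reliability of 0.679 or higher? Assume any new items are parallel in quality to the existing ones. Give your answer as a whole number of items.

Rearranging the Spearman-Brown formula for n,
n = r*(1 − r) / [ r (1 − r*) ]
n = [0.679 × 0.374] / [0.626 × 0.321]
  = 0.253946 / 0.200946 = 1.2638
Items needed = n × 58 = 1.2638 × 58 ≈ 73.30 → round up to 74

74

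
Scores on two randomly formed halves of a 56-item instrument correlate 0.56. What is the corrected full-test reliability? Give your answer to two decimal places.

Apply the Spearman-Brown correction with n = 2:
r_full = 2r_hh / (1 + r_hh) = 2 × 0.56 / (1 + 0.56)
       = 1.1200 / 1.5600 = 0.7179

0.72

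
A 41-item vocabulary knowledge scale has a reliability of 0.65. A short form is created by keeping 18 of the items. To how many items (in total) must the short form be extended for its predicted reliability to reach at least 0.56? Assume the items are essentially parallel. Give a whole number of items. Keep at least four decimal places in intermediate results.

29

First, r for the 18-item form: n = 18/41 = 0.4390, so r_18 = 0.4390·0.65/(1 + (0.4390 − 1)·0.65) = 0.4491
Length factor from the short form to reach 0.56: n' = 0.56(1 − 0.4491) / [0.4491(1 − 0.56)] ≈ 1.5612
Items = 1.5612 × 18 ≈ 28.10 → 29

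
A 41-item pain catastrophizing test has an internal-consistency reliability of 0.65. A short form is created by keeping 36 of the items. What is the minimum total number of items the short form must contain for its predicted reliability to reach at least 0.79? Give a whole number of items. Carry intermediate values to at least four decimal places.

Short-form reliability: n = 36/41 = 0.8780; r_36 = n·r/(1+(n−1)r) ≈ 0.6199
Then solve for n' with r_old = 0.6199, r_target = 0.79: n' = 0.79(1 − 0.6199)/[0.6199(1 − 0.79)] = 2.3067
Items = 2.3067 × 36 ≈ 83.04 → 84

84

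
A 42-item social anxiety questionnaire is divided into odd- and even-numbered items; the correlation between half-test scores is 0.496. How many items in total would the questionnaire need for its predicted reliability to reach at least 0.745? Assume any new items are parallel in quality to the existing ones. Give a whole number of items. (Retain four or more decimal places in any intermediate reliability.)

r_full = 2(0.496)/(1 + 0.496) = 0.6631
Solve Spearman-Brown for n: n = 0.745(1 − 0.6631) / [0.6631(1 − 0.745)] = 1.4844
Required items = 1.4844 × 42 = 62.34, so 63 items.

63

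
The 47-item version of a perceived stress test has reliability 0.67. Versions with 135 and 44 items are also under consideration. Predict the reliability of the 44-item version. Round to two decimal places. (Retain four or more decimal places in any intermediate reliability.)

The 135-item form is not needed; work directly from the 47-item form with n = 44/47 = 0.9362.
r_{44} = n·r / (1 + (n − 1)·r) = 0.6273 / 0.9573 ≈ 0.6553

0.66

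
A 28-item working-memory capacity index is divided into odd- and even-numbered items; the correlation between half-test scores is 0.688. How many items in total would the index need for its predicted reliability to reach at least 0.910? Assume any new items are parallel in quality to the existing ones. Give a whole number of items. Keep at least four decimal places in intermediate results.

r_full = 2(0.688)/(1 + 0.688) = 0.8152
Solve Spearman-Brown for n: n = 0.910(1 − 0.8152) / [0.8152(1 − 0.910)] = 2.2921
Required items = 2.2921 × 28 = 64.18, so 65 items.

65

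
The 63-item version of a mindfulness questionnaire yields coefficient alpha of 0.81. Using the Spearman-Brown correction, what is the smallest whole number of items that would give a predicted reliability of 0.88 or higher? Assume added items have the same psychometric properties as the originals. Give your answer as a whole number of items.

n = 0.88(1 − 0.81) / [0.81(1 − 0.88)]
n = 0.1672 / 0.0972 ≈ 1.7202
1.7202 × 63 = 108.37 → 109 items

109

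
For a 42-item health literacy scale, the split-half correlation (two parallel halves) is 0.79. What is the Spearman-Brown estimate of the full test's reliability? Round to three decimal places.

Apply the Spearman-Brown correction with n = 2:
r_full = 2r_hh / (1 + r_hh) = 2 × 0.79 / (1 + 0.79)
       = 1.5800 / 1.7900 = 0.8827

0.883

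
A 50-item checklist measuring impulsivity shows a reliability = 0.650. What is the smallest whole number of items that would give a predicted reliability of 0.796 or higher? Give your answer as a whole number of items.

106

n = 0.796 × (1 − 0.650) / [ 0.650 × (1 − 0.796) ]
n = 0.278600 / 0.132600 ≈ 2.1011
So the test needs 2.1011 × 50 ≈ 105.06 items; rounding up, 106.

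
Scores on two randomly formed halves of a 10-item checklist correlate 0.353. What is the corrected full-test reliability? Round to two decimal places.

0.52

Apply the Spearman-Brown correction with n = 2:
r_full = 2(0.353) / (1 + 0.353)
       = 0.7060 / 1.3530 = 0.5218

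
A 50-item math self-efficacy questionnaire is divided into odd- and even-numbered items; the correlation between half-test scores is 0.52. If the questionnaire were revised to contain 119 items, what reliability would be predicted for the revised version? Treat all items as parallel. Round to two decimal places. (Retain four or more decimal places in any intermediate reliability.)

Spearman-Brown correction (n = 2): r_full = 2·0.52/(1 + 0.52) = 0.6842
Length factor from 50 to 119 items: n = 119/50 = 2.3800
r_new = n·r_full / (1 + (n − 1)·r_full) = 1.6284 / 1.9442 ≈ 0.8376

0.84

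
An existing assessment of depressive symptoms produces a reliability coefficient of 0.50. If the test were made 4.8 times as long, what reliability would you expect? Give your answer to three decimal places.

0.828

Apply the Spearman-Brown prophecy formula, r' = nr / [1 + (n − 1)r]:
r_new = (4.8 × 0.50) / (1 + (4.8 − 1) × 0.50)
     = 2.4000 / 2.9000 = 0.8276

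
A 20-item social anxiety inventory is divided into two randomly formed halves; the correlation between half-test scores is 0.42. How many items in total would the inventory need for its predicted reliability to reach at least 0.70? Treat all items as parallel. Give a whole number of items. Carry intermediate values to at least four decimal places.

33

r_full = 2(0.42)/(1 + 0.42) = 0.5915
n = r_tgt(1 − r_full) / [r_full(1 − r_tgt)] = 0.70 × 0.4085 / (0.5915 × 0.30) ≈ 1.6114
Items = 1.6114 × 20 ≈ 32.23 → 33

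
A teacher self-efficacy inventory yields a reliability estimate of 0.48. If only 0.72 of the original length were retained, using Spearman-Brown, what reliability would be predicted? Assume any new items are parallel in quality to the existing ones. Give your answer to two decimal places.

Spearman-Brown: r_new = n·r / (1 + (n − 1)·r)
r_new = 0.72·0.48 / [1 + (0.72 − 1)·0.48]
     = 0.3456 / 0.8656 = 0.3993

0.40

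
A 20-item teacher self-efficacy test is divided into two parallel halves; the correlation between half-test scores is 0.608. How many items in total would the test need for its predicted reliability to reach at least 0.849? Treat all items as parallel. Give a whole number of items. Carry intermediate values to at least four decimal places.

Corrected full-test reliability: r_full = 2 × 0.608 / (1 + 0.608) ≈ 0.7562
n = r_tgt(1 − r_full) / [r_full(1 − r_tgt)] = 0.849 × 0.2438 / (0.7562 × 0.151) ≈ 1.8127
Required items = 1.8127 × 20 = 36.25, so 37 items.

37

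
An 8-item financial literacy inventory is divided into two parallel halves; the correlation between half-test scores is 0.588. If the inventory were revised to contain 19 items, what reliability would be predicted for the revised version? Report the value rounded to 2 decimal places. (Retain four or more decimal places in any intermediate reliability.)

0.87

First correct the split-half correlation to full-test reliability: r_full = 2 × 0.588 / (1 + 0.588) ≈ 0.7406
Length factor from 8 to 19 items: n = 19/8 = 2.3750
r_new = n·r_full / (1 + (n − 1)·r_full) = 1.7589 / 2.0183 ≈ 0.8715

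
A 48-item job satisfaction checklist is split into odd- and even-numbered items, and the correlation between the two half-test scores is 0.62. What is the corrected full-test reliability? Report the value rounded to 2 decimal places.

r_full = 2(0.62) / (1 + 0.62)
       = 1.2400 / 1.6200 = 0.7654

0.77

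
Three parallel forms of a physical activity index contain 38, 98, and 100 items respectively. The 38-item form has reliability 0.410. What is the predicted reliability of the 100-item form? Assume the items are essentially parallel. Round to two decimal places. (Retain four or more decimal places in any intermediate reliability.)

0.65

Only the ratio of lengths matters: n = 100/38 = 2.6316
r_{100} = n·r / (1 + (n − 1)·r) = 1.0790 / 1.6690 ≈ 0.6465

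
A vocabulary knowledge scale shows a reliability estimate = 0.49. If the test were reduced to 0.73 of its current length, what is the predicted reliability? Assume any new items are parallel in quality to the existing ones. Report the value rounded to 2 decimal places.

0.41

r_new = 0.73·0.49 / [1 + (0.73 − 1)·0.49]
     = 0.3577 / 0.8677 = 0.4122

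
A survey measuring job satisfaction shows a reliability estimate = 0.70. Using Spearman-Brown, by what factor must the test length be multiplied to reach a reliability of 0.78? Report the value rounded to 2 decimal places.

1.52

n = 0.78(1 − 0.70) / [0.70(1 − 0.78)]
  = 0.2340 / 0.1540 = 1.5195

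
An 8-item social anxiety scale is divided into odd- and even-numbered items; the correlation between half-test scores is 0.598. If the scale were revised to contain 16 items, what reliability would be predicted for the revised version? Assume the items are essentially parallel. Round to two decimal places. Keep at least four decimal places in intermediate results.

Spearman-Brown correction (n = 2): r_full = 2·0.598/(1 + 0.598) = 0.7484
Length factor from 8 to 16 items: n = 16/8 = 2.0000
r_new = n·r_full / (1 + (n − 1)·r_full) = 1.4968 / 1.7484 ≈ 0.8561

0.86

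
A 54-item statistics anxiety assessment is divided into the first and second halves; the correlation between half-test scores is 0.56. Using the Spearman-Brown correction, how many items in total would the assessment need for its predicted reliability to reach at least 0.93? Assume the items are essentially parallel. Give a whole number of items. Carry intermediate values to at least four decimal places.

r_full = 2(0.56)/(1 + 0.56) = 0.7179
Solve Spearman-Brown for n: n = 0.93(1 − 0.7179) / [0.7179(1 − 0.93)] = 5.2206
Required items = 5.2206 × 54 = 281.91, so 282 items.

282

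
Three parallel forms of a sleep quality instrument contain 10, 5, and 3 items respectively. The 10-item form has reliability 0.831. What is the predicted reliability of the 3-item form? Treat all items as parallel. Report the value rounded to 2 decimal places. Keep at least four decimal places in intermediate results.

The 5-item form is not needed; work directly from the 10-item form with n = 3/10 = 0.3000.
r_{3} = n·r / (1 + (n − 1)·r) = 0.2493 / 0.4183 ≈ 0.5960

0.60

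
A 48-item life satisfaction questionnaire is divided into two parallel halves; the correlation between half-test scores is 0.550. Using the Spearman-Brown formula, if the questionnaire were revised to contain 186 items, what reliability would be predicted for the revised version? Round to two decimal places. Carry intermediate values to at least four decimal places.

0.90

Spearman-Brown correction (n = 2): r_full = 2·0.550/(1 + 0.550) = 0.7097
Then adjust to 186 items: n = 186/48 = 3.8750
r_new = n·r_full / (1 + (n − 1)·r_full) = 2.7501 / 3.0404 ≈ 0.9045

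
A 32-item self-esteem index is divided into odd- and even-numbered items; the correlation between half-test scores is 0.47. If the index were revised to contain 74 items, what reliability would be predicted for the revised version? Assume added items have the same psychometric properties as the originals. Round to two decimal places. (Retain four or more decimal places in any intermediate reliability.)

0.80

Spearman-Brown correction (n = 2): r_full = 2·0.47/(1 + 0.47) = 0.6395
Length factor from 32 to 74 items: n = 74/32 = 2.3125
r_new = n·r_full / (1 + (n − 1)·r_full) = 1.4788 / 1.8393 ≈ 0.8040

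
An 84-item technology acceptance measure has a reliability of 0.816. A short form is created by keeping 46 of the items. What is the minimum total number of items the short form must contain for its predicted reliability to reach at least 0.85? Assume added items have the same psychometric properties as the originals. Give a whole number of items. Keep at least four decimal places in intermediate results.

Short-form reliability: n = 46/84 = 0.5476; r_46 = n·r/(1+(n−1)r) ≈ 0.7083
Then solve for n' with r_old = 0.7083, r_target = 0.85: n' = 0.85(1 − 0.7083)/[0.7083(1 − 0.85)] = 2.3337
Total items = 2.3337 × 46 = 107.35, rounded up to 108.

108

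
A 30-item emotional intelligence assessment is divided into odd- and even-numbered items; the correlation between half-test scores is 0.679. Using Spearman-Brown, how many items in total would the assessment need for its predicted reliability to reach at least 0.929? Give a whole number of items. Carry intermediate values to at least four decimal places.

Corrected full-test reliability: r_full = 2 × 0.679 / (1 + 0.679) ≈ 0.8088
Solve Spearman-Brown for n: n = 0.929(1 − 0.8088) / [0.8088(1 − 0.929)] = 3.0932
Required items = 3.0932 × 30 = 92.80, so 93 items.

93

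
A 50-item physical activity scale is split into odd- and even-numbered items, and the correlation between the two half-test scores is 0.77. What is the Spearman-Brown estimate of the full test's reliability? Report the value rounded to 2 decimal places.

0.87

r_full = 2r_hh / (1 + r_hh) = 2 × 0.77 / (1 + 0.77)
       = 1.5400 / 1.7700 = 0.8701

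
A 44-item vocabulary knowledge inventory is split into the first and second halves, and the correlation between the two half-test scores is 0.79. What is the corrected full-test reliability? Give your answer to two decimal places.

Each half is half the length of the full test, so the full test is n = 2 times a half.
r_full = 2r_hh / (1 + r_hh) = 2 × 0.79 / (1 + 0.79)
r_full = 1.5800 / 1.7900 ≈ 0.8827

0.88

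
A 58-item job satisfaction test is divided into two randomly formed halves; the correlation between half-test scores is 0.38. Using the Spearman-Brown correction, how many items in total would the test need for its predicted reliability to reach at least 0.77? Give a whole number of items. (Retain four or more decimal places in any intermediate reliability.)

159

Corrected full-test reliability: r_full = 2 × 0.38 / (1 + 0.38) ≈ 0.5507
n = r_tgt(1 − r_full) / [r_full(1 − r_tgt)] = 0.77 × 0.4493 / (0.5507 × 0.23) ≈ 2.7314
Items = 2.7314 × 58 ≈ 158.42 → 159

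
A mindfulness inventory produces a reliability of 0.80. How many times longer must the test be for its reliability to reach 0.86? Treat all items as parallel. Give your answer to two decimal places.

n = [0.86 × 0.20] / [0.80 × 0.14]
n = 0.1720 / 0.1120 ≈ 1.5357

1.54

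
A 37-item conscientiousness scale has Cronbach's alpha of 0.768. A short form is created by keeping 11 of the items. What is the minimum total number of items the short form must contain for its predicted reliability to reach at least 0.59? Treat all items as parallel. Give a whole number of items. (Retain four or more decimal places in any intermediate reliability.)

17

First, r for the 11-item form: n = 11/37 = 0.2973, so r_11 = 0.2973·0.768/(1 + (0.2973 − 1)·0.768) = 0.4960
Then solve for n' with r_old = 0.4960, r_target = 0.59: n' = 0.59(1 − 0.4960)/[0.4960(1 − 0.59)] = 1.4622
Total items = 1.4622 × 11 = 16.08, rounded up to 17.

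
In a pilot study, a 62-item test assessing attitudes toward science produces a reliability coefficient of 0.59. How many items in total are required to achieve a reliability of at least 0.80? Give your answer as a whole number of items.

173

Rearranging the Spearman-Brown formula for n,
n = r*(1 − r) / [ r (1 − r*) ]
n = 0.80(1 − 0.59) / [0.59(1 − 0.80)]
  = 0.3280 / 0.1180 = 2.7797
So the test needs 2.7797 × 62 ≈ 172.34 items; rounding up, 173.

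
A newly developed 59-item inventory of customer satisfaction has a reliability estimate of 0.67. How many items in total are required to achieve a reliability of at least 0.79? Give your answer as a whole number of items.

Rearranging the Spearman-Brown formula for n,
n = r_target (1 − r_old) / [ r_old (1 − r_target) ]
n = [0.79 × 0.33] / [0.67 × 0.21]
n = 0.2607 / 0.1407 ≈ 1.8529
So the test needs 1.8529 × 59 ≈ 109.32 items; rounding up, 110.

110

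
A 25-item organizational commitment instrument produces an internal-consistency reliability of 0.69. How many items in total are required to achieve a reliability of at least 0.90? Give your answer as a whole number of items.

102

n = [0.90 × 0.31] / [0.69 × 0.10]
  = 0.2790 / 0.0690 = 4.0435
Items needed = n × 25 = 4.0435 × 25 ≈ 101.09 → round up to 102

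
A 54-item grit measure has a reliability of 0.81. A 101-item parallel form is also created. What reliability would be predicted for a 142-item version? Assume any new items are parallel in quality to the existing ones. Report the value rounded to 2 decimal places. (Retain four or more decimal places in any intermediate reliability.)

Only the ratio of lengths matters: n = 142/54 = 2.6296
r_{142} = n·r / (1 + (n − 1)·r) = 2.1300 / 2.3200 ≈ 0.9181

0.92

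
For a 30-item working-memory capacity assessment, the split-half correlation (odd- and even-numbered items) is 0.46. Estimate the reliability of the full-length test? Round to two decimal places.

Apply the Spearman-Brown correction with n = 2:
r_full = 2r_hh / (1 + r_hh) = 2 × 0.46 / (1 + 0.46)
r_full = 0.9200 / 1.4600 ≈ 0.6301

0.63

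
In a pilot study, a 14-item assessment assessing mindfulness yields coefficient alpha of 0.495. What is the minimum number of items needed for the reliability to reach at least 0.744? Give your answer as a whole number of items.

42

Invert Spearman-Brown to solve for n:
n = r*(1 − r) / [ r (1 − r*) ]
n = [0.744 × 0.505] / [0.495 × 0.256]
n = 0.375720 / 0.126720 ≈ 2.9650
2.9650 × 14 = 41.51 → 42 items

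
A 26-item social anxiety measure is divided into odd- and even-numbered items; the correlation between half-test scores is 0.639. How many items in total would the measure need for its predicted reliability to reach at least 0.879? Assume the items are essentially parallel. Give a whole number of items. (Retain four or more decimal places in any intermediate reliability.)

54

r_full = 2(0.639)/(1 + 0.639) = 0.7797
n = r_tgt(1 − r_full) / [r_full(1 − r_tgt)] = 0.879 × 0.2203 / (0.7797 × 0.121) ≈ 2.0525
Required items = 2.0525 × 26 = 53.37, so 54 items.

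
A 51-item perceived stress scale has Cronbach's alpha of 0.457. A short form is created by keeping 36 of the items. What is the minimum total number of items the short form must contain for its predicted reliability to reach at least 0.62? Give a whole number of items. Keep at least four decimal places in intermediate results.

99

First, r for the 36-item form: n = 36/51 = 0.7059, so r_36 = 0.7059·0.457/(1 + (0.7059 − 1)·0.457) = 0.3727
Then solve for n' with r_old = 0.3727, r_target = 0.62: n' = 0.62(1 − 0.3727)/[0.3727(1 − 0.62)] = 2.7461
Items = 2.7461 × 36 ≈ 98.86 → 99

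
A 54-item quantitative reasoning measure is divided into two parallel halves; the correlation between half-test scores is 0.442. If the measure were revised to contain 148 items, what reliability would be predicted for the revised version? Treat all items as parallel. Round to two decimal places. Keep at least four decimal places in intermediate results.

Spearman-Brown correction (n = 2): r_full = 2·0.442/(1 + 0.442) = 0.6130
Then adjust to 148 items: n = 148/54 = 2.7407
r_new = n·r_full / (1 + (n − 1)·r_full) = 1.6800 / 2.0670 ≈ 0.8128

0.81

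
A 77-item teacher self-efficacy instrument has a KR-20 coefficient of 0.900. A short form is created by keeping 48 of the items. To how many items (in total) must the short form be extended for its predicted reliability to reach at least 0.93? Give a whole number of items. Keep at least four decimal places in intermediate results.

114

Short-form reliability: n = 48/77 = 0.6234; r_48 = n·r/(1+(n−1)r) ≈ 0.8487
Then solve for n' with r_old = 0.8487, r_target = 0.93: n' = 0.93(1 − 0.8487)/[0.8487(1 − 0.93)] = 2.3685
Items = 2.3685 × 48 ≈ 113.69 → 114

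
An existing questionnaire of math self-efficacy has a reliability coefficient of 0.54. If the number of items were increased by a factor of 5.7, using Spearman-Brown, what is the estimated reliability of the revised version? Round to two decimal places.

By Spearman-Brown, r_new = n r / (1 + (n − 1) r).
r_new = (5.7 × 0.54) / (1 + (5.7 − 1) × 0.54)
r_new = 3.0780 / 3.5380 ≈ 0.8700

0.87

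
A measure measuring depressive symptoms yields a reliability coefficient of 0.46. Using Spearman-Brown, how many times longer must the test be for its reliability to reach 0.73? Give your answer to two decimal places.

Rearranging the Spearman-Brown formula for n,
n = r_target (1 − r_old) / [ r_old (1 − r_target) ]
n = [0.73 × 0.54] / [0.46 × 0.27]
  = 0.3942 / 0.1242 = 3.1739

3.17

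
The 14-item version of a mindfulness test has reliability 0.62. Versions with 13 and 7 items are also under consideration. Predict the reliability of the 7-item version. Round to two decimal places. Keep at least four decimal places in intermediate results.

The 13-item form is not needed; work directly from the 14-item form with n = 7/14 = 0.5000.
r_{7} = n·r / (1 + (n − 1)·r) = 0.3100 / 0.6900 ≈ 0.4493

0.45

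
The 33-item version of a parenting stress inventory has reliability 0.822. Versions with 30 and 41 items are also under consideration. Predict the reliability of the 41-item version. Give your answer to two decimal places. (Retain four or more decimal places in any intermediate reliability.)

0.85

Only the ratio of lengths matters: n = 41/33 = 1.2424
r_{41} = n·r / (1 + (n − 1)·r) = 1.0213 / 1.1993 ≈ 0.8516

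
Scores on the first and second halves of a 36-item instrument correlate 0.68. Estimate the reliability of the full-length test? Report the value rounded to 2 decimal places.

Each half is half the length of the full test, so the full test is n = 2 times a half.
r_full = 2(0.68) / (1 + 0.68)
       = 1.3600 / 1.6800 = 0.8095

0.81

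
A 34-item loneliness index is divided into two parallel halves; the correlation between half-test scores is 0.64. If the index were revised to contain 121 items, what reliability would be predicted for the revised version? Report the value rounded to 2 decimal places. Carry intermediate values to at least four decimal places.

Spearman-Brown correction (n = 2): r_full = 2·0.64/(1 + 0.64) = 0.7805
Then adjust to 121 items: n = 121/34 = 3.5588
r_new = n·r_full / (1 + (n − 1)·r_full) = 2.7776 / 2.9971 ≈ 0.9268

0.93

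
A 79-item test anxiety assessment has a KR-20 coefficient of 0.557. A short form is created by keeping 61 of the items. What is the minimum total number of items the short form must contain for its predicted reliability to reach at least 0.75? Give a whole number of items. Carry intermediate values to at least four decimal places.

189

First, r for the 61-item form: n = 61/79 = 0.7722, so r_61 = 0.7722·0.557/(1 + (0.7722 − 1)·0.557) = 0.4926
Length factor from the short form to reach 0.75: n' = 0.75(1 − 0.4926) / [0.4926(1 − 0.75)] ≈ 3.0901
Total items = 3.0901 × 61 = 188.50, rounded up to 189.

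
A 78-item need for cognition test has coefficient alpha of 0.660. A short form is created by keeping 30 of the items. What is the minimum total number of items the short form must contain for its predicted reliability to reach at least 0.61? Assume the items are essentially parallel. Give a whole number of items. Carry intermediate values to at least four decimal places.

63

First, r for the 30-item form: n = 30/78 = 0.3846, so r_30 = 0.3846·0.660/(1 + (0.3846 − 1)·0.660) = 0.4275
Length factor from the short form to reach 0.61: n' = 0.61(1 − 0.4275) / [0.4275(1 − 0.61)] ≈ 2.0946
Items = 2.0946 × 30 ≈ 62.84 → 63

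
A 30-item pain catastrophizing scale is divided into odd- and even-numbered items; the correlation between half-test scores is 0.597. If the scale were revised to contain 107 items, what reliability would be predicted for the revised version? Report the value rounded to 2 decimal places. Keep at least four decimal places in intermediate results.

Full-test reliability from the split-half r: r_full = 2(0.597)/(1 + 0.597) = 0.7477
Length factor from 30 to 107 items: n = 107/30 = 3.5667
r_new = n·r_full / (1 + (n − 1)·r_full) = 2.6668 / 2.9191 ≈ 0.9136

0.91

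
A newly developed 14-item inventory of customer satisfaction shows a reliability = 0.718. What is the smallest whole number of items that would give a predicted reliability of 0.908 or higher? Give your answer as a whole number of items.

Rearranging the Spearman-Brown formula for n,
n = r_target (1 − r_old) / [ r_old (1 − r_target) ]
n = 0.908 × (1 − 0.718) / [ 0.718 × (1 − 0.908) ]
  = 0.256056 / 0.066056 = 3.8763
So the test needs 3.8763 × 14 ≈ 54.27 items; rounding up, 55.

55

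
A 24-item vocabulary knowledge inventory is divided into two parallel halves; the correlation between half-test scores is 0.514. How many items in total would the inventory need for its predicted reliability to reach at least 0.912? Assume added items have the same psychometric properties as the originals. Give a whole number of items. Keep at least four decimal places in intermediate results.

118

Corrected full-test reliability: r_full = 2 × 0.514 / (1 + 0.514) ≈ 0.6790
Solve Spearman-Brown for n: n = 0.912(1 − 0.6790) / [0.6790(1 − 0.912)] = 4.8995
Required items = 4.8995 × 24 = 117.59, so 118 items.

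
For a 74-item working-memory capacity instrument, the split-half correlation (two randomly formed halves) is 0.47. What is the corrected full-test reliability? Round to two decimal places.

Apply the Spearman-Brown correction with n = 2:
r_full = 2r_hh / (1 + r_hh) = 2 × 0.47 / (1 + 0.47)
r_full = 0.9400 / 1.4700 ≈ 0.6395

0.64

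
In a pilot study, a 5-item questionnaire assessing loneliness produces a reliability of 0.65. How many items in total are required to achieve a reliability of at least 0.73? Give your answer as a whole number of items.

8

n = 0.73 × (1 − 0.65) / [ 0.65 × (1 − 0.73) ]
n = 0.2555 / 0.1755 ≈ 1.4558
1.4558 × 5 = 7.28 → 8 items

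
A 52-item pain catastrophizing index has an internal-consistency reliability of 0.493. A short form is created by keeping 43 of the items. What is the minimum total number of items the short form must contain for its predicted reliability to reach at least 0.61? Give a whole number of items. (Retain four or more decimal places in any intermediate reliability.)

84

Short-form reliability: n = 43/52 = 0.8269; r_43 = n·r/(1+(n−1)r) ≈ 0.4457
Length factor from the short form to reach 0.61: n' = 0.61(1 − 0.4457) / [0.4457(1 − 0.61)] ≈ 1.9452
Total items = 1.9452 × 43 = 83.64, rounded up to 84.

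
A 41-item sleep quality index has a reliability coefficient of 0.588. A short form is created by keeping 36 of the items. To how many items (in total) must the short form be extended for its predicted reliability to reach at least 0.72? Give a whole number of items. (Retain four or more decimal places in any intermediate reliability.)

Short-form reliability: n = 36/41 = 0.8780; r_36 = n·r/(1+(n−1)r) ≈ 0.5562
Then solve for n' with r_old = 0.5562, r_target = 0.72: n' = 0.72(1 − 0.5562)/[0.5562(1 − 0.72)] = 2.0518
Total items = 2.0518 × 36 = 73.86, rounded up to 74.

74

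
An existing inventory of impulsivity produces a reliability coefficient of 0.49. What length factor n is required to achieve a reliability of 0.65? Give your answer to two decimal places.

n = 0.65 × (1 − 0.49) / [ 0.49 × (1 − 0.65) ]
n = 0.3315 / 0.1715 ≈ 1.9329

1.93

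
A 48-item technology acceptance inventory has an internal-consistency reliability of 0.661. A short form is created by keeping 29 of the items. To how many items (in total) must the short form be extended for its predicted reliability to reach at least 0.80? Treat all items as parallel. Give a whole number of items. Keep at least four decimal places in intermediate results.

Short-form reliability: n = 29/48 = 0.6042; r_29 = n·r/(1+(n−1)r) ≈ 0.5409
Then solve for n' with r_old = 0.5409, r_target = 0.80: n' = 0.80(1 − 0.5409)/[0.5409(1 − 0.80)] = 3.3951
Items = 3.3951 × 29 ≈ 98.46 → 99

99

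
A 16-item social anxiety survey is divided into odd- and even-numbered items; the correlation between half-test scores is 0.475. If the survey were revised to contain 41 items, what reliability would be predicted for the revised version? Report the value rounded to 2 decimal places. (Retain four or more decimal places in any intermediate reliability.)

Full-test reliability from the split-half r: r_full = 2(0.475)/(1 + 0.475) = 0.6441
Then adjust to 41 items: n = 41/16 = 2.5625
r_new = n·r_full / (1 + (n − 1)·r_full) = 1.6505 / 2.0064 ≈ 0.8226

0.82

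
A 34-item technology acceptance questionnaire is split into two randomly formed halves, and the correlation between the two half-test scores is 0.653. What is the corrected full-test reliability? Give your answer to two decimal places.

0.79

r_full = 2r_hh / (1 + r_hh) = 2 × 0.653 / (1 + 0.653)
r_full = 1.3060 / 1.6530 ≈ 0.7901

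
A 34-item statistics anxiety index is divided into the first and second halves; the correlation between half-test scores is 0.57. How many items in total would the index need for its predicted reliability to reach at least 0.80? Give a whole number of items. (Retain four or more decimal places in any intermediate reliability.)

r_full = 2(0.57)/(1 + 0.57) = 0.7261
Solve Spearman-Brown for n: n = 0.80(1 − 0.7261) / [0.7261(1 − 0.80)] = 1.5089
Items = 1.5089 × 34 ≈ 51.30 → 52

52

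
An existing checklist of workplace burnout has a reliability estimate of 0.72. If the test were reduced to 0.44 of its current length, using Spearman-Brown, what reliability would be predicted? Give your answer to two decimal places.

Apply the Spearman-Brown prophecy formula, r' = nr / [1 + (n − 1)r]:
r_new = (0.44 × 0.72) / (1 + (0.44 − 1) × 0.72)
     = 0.3168 / 0.5968 = 0.5308

0.53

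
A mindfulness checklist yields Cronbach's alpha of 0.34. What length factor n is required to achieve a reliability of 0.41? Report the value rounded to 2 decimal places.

Invert Spearman-Brown to solve for n:
n = r*(1 − r) / [ r (1 − r*) ]
n = [0.41 × 0.66] / [0.34 × 0.59]
  = 0.2706 / 0.2006 = 1.3490

1.35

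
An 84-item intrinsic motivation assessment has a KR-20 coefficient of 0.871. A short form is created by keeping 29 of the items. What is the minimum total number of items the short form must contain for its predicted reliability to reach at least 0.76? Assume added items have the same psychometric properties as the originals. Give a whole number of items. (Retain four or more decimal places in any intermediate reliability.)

Short-form reliability: n = 29/84 = 0.3452; r_29 = n·r/(1+(n−1)r) ≈ 0.6998
Then solve for n' with r_old = 0.6998, r_target = 0.76: n' = 0.76(1 − 0.6998)/[0.6998(1 − 0.76)] = 1.3584
Total items = 1.3584 × 29 = 39.39, rounded up to 40.

40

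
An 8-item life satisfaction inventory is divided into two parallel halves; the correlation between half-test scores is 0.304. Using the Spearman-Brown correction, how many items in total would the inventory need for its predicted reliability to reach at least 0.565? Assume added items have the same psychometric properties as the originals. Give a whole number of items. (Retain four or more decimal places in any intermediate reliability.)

Corrected full-test reliability: r_full = 2 × 0.304 / (1 + 0.304) ≈ 0.4663
Solve Spearman-Brown for n: n = 0.565(1 − 0.4663) / [0.4663(1 − 0.565)] = 1.4866
Items = 1.4866 × 8 ≈ 11.89 → 12

12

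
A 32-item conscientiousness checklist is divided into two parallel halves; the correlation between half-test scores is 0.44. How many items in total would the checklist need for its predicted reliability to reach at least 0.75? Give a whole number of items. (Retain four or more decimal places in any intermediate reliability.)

r_full = 2(0.44)/(1 + 0.44) = 0.6111
n = r_tgt(1 − r_full) / [r_full(1 − r_tgt)] = 0.75 × 0.3889 / (0.6111 × 0.25) ≈ 1.9092
Required items = 1.9092 × 32 = 61.09, so 62 items.

62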